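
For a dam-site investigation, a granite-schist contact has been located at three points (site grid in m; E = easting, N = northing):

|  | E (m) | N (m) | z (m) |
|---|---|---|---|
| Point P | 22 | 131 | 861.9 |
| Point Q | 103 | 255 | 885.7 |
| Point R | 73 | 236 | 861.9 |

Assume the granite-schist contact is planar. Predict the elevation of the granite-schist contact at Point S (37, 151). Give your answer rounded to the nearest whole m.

Let the plane be z = a·E + b·N + c.
Point Q−Point P: 81a + 124b = 23.8;  Point R−Point P: 51a + 105b = 0.
Solving gives a = 1.14580, b = −0.55653.
Then c = 861.9 − a·22 − b·131 = 909.60.
At (37, 151): z = 42.4 − 84.0 + 909.60 = 868.0 m.

868 m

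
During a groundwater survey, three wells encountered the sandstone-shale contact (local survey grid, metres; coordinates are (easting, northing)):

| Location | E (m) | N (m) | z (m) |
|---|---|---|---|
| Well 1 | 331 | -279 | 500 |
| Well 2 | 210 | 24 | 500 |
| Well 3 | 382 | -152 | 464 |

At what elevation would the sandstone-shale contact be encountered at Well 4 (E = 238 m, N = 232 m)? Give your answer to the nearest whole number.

461 m

Two edge vectors: Well 1→Well 2 = (-121, 303, 0), Well 1→Well 3 = (51, 127, -36).
Normal n = (Well 1→Well 2) × (Well 1→Well 3) = (-10908, -4356, -30820).
So ∂z/∂E = −n_x/n_z = −0.35393 and ∂z/∂N = −n_y/n_z = −0.14134.
Intercept c from Well 1: 500 + 117.15 − 39.43 = 577.72.
At (238, 232): z = −84.2 − 32.8 + 577.72 = 460.7 m.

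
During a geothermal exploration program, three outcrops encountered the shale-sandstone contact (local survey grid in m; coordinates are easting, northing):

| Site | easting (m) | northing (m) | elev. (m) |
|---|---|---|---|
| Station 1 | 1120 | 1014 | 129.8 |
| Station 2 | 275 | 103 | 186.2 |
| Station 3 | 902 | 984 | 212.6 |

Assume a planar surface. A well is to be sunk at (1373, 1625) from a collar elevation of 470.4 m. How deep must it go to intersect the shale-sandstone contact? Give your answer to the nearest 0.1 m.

244.9 m

Two edge vectors: Station 1→Station 2 = (-845, -911, 56.4), Station 1→Station 3 = (-218, -30, 82.8).
Normal n = (Station 1→Station 2) × (Station 1→Station 3) = (-73738.8, 57670.8, -173248).
So ∂z/∂easting = −n_x/n_z = −0.425626 and ∂z/∂northing = −n_y/n_z = 0.332880.
Intercept c from Station 1: 129.8 + 476.70 − 337.54 = 268.96.
At (1373, 1625): z_contact = −584.38 + 540.93 + 268.96 = 225.51 m.
Depth below ground = 470.4 − 225.51 = 244.9 m.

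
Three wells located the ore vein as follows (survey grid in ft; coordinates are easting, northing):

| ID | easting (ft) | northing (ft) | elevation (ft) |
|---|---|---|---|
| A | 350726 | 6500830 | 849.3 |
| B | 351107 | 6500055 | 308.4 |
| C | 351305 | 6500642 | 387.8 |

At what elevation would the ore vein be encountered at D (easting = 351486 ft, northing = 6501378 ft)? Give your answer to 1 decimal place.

Let the plane be z = a·easting + b·northing + c.
B−A: 381a − 775b = −540.9;  C−A: 579a − 188b = −461.5.
Solving gives a = −0.678799619, b = 0.364228832.
Then c = 849.3 − a·350726 − b·6500830 = −2128867.75.
At (351486, 6501378): z = −238588.6 + 2367989.3 − 2128867.75 = 533.0 ft.

533.0 ft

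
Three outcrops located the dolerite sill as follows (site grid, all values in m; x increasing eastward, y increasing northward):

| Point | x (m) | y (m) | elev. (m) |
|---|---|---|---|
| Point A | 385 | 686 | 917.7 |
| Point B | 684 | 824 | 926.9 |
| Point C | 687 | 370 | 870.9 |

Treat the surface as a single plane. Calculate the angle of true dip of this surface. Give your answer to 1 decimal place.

7.2°

Let the plane be z = a·x + b·y + c.
Point B−Point A: 299a + 138b = 9.2;  Point C−Point A: 302a − 316b = −46.8.
Solving gives a = −0.02608, b = 0.12318.
Gradient magnitude |∇z| = √(a² + b²) = √(0.00068 + 0.01517) = 0.12591.
True dip = arctan(0.12591) = 7.2°, dipping toward SSE (azimuth ≈ 168°).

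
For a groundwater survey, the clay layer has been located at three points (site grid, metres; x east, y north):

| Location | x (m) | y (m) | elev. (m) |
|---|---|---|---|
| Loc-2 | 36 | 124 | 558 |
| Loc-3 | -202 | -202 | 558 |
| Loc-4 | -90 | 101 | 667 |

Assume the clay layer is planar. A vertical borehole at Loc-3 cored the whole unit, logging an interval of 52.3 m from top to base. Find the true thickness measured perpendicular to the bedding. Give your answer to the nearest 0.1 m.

Two edge vectors: Loc-2→Loc-3 = (-238, -326, 0), Loc-2→Loc-4 = (-126, -23, 109).
Normal n = (Loc-2→Loc-3) × (Loc-2→Loc-4) = (-35534, 25942, -35602).
So ∂z/∂x = −n_x/n_z = −0.99809 and ∂z/∂y = −n_y/n_z = 0.72867.
|∇z| = √(a²+b²) = 1.23577, so dip δ = arctan(1.23577) = 51.02°.
True thickness = vertical thickness × cos δ = 52.3 × cos 51.02° = 32.9 m.

32.9 m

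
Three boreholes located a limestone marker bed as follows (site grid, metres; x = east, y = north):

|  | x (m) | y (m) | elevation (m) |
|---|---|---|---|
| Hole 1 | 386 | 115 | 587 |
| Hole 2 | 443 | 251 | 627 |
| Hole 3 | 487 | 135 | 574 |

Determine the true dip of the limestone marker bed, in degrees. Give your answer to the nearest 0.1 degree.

Two edge vectors: Hole 1→Hole 2 = (57, 136, 40), Hole 1→Hole 3 = (101, 20, -13).
Normal n = (Hole 1→Hole 2) × (Hole 1→Hole 3) = (-2568, 4781, -12596).
So ∂z/∂x = −n_x/n_z = −0.20387 and ∂z/∂y = −n_y/n_z = 0.37956.
Gradient magnitude |∇z| = √(a² + b²) = √(0.04156 + 0.14407) = 0.43085.
True dip = arctan(0.43085) = 23.3°, dipping toward SSE (azimuth ≈ 152°).

23.3°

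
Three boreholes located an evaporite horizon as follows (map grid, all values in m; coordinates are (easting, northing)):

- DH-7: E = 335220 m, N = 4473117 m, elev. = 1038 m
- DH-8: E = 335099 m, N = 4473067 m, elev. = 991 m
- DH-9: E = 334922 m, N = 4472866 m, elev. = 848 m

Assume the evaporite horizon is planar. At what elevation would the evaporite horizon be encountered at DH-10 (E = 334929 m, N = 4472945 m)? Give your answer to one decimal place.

894.9 m

Two edge vectors: DH-7→DH-8 = (-121, -50, -47), DH-7→DH-9 = (-298, -251, -190).
Normal n = (DH-7→DH-8) × (DH-7→DH-9) = (-2297, -8984, 15471).
So ∂z/∂E = −n_x/n_z = 0.148471333 and ∂z/∂N = −n_y/n_z = 0.580699373.
Intercept c from DH-7: 1038 − 49770.56 − 2597536.24 = −2646268.80.
At (334929, 4472945): z = 49727.4 + 2597436.4 − 2646268.80 = 894.9 m.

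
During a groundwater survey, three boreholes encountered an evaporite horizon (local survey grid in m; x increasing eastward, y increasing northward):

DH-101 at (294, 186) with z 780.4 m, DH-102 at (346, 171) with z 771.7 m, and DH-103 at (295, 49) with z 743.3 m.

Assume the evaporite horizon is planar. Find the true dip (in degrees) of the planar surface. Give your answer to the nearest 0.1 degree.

15.9°

Two edge vectors: DH-101→DH-102 = (52, -15, -8.7), DH-101→DH-103 = (1, -137, -37.1).
Normal n = (DH-101→DH-102) × (DH-101→DH-103) = (-635.4, 1920.5, -7109).
So ∂z/∂x = −n_x/n_z = −0.08938 and ∂z/∂y = −n_y/n_z = 0.27015.
Gradient magnitude |∇z| = √(a² + b²) = √(0.00799 + 0.07298) = 0.28455.
True dip = arctan(0.28455) = 15.9°, dipping toward SSE (azimuth ≈ 162°).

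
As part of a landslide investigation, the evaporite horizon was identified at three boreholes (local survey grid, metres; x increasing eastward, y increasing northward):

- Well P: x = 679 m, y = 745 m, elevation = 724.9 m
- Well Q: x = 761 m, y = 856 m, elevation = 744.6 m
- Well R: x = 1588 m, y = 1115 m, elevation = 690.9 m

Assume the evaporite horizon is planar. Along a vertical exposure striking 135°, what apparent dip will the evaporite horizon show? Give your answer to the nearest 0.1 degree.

17.7°

Two edge vectors: Well P→Well Q = (82, 111, 19.7), Well P→Well R = (909, 370, -34).
Normal n = (Well P→Well Q) × (Well P→Well R) = (-11063, 20695.3, -70559).
So ∂z/∂x = −n_x/n_z = −0.15679 and ∂z/∂y = −n_y/n_z = 0.29330.
Unit vector along 135° is (sin 135°, cos 135°) = (0.7071, -0.7071).
Slope in that direction = a·(0.7071) + b·(-0.7071) = −0.31827.
Apparent dip = arctan|0.31827| = 17.7° (true dip is 18.4°, so apparent ≤ true as expected).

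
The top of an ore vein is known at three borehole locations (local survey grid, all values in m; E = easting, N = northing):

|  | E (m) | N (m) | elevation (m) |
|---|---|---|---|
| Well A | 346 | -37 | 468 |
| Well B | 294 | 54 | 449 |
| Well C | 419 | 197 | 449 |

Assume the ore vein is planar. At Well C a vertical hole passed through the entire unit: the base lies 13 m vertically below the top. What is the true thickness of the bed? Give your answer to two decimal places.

12.77 m

Let the plane be z = a·E + b·N + c.
Well B−Well A: −52a + 91b = −19;  Well C−Well A: 73a + 234b = −19.
Solving gives a = 0.14444, b = −0.12626.
|∇z| = √(a²+b²) = 0.19184, so dip δ = arctan(0.19184) = 10.86°.
True thickness = vertical thickness × cos δ = 13 × cos 10.86° = 12.77 m.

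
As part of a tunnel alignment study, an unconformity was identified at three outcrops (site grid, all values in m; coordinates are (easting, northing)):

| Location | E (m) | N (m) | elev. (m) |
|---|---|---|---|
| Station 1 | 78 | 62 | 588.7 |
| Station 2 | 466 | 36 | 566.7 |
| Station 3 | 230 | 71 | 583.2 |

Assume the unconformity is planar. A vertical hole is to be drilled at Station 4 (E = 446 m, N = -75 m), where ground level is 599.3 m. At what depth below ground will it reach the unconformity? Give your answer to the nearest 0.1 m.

Two edge vectors: Station 1→Station 2 = (388, -26, -22), Station 1→Station 3 = (152, 9, -5.5).
Normal n = (Station 1→Station 2) × (Station 1→Station 3) = (341, -1210, 7444).
So ∂z/∂E = −n_x/n_z = −0.04581 and ∂z/∂N = −n_y/n_z = 0.16255.
Intercept c from Station 1: 588.7 + 3.57 − 10.08 = 582.20.
At (446, -75): z_contact = −20.43 − 12.19 + 582.20 = 549.57 m.
Depth below ground = 599.3 − 549.57 = 49.7 m.

49.7 m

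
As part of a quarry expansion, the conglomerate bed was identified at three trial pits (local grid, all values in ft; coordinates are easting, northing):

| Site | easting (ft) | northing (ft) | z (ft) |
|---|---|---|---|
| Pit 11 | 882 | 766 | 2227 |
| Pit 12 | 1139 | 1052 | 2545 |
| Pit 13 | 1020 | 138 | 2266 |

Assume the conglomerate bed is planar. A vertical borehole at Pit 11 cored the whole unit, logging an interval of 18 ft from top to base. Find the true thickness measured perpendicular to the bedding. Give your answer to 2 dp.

Let the plane be z = a·easting + b·northing + c.
Pit 12−Pit 11: 257a + 286b = 318;  Pit 13−Pit 11: 138a − 628b = 39.
Solving gives a = 1.04976, b = 0.16858.
|∇z| = √(a²+b²) = 1.06320, so dip δ = arctan(1.06320) = 46.75°.
True thickness = vertical thickness × cos δ = 18 × cos 46.75° = 12.33 ft.

12.33 ft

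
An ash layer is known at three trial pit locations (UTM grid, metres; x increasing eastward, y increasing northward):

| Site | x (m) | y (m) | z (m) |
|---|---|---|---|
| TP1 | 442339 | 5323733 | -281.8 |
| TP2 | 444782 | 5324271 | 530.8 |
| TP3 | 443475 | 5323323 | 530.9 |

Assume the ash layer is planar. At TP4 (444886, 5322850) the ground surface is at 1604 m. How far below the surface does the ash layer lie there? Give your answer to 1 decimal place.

87.5 m

Two edge vectors: TP1→TP2 = (2443, 538, 812.6), TP1→TP3 = (1136, -410, 812.7).
Normal n = (TP1→TP2) × (TP1→TP3) = (770398.6, -1062312.5, -1612798).
So ∂z/∂x = −n_x/n_z = 0.477678296 and ∂z/∂y = −n_y/n_z = −0.658676722.
Intercept c from TP1: -281.8 − 211295.74 + 3506619.00 = 3295041.46.
At (444886, 5322850): z_contact = 212512.39 − 3506037.39 + 3295041.46 = 1516.46 m.
Depth below ground = 1604 − 1516.46 = 87.5 m.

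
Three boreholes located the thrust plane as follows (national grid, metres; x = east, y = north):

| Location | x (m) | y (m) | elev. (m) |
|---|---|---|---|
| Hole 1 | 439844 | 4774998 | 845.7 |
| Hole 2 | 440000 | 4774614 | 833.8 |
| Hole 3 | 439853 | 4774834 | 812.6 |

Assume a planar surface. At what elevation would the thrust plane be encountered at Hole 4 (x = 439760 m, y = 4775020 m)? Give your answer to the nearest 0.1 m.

Two edge vectors: Hole 1→Hole 2 = (156, -384, -11.9), Hole 1→Hole 3 = (9, -164, -33.1).
Normal n = (Hole 1→Hole 2) × (Hole 1→Hole 3) = (10758.8, 5056.5, -22128).
So ∂z/∂x = −n_x/n_z = 0.486207520 and ∂z/∂y = −n_y/n_z = 0.228511388.
Intercept c from Hole 1: 845.7 − 213855.46 − 1091141.42 = −1304151.18.
At (439760, 4775020): z = 213814.6 + 1091146.4 − 1304151.18 = 809.9 m.

809.9 m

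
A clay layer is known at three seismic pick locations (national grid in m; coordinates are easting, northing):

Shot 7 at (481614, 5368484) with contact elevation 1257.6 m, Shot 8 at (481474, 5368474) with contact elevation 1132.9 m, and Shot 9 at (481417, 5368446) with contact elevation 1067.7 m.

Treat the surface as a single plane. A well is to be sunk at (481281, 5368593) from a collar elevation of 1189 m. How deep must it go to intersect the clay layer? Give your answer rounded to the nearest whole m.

148 m

Two edge vectors: Shot 7→Shot 8 = (-140, -10, -124.7), Shot 7→Shot 9 = (-197, -38, -189.9).
Normal n = (Shot 7→Shot 8) × (Shot 7→Shot 9) = (-2839.6, -2020.1, 3350).
So ∂z/∂easting = −n_x/n_z = 0.84764179 and ∂z/∂northing = −n_y/n_z = 0.60301493.
Intercept c from Shot 7: 1257.6 − 408236.15 − 3237275.98 = −3644254.53.
At (481281, 5368593): z_contact = 407953.9 + 3237341.7 − 3644254.53 = 1041.1 m.
Depth below ground = 1189 − 1041.1 = 148 m.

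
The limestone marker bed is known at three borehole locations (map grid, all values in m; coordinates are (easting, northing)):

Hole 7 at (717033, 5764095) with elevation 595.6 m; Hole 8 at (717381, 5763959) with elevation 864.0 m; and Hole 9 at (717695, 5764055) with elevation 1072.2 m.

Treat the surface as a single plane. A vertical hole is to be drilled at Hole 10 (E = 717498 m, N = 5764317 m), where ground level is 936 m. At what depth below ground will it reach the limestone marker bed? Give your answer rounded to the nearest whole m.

44 m

Two edge vectors: Hole 7→Hole 8 = (348, -136, 268.4), Hole 7→Hole 9 = (662, -40, 476.6).
Normal n = (Hole 7→Hole 8) × (Hole 7→Hole 9) = (-54081.6, 11824, 76112).
So ∂z/∂E = −n_x/n_z = 0.71055287 and ∂z/∂N = −n_y/n_z = −0.15535001.
Intercept c from Hole 7: 595.6 − 509489.86 + 895452.22 = 386557.96.
At (717498, 5764317): z_contact = 509820.3 − 895486.7 + 386557.96 = 891.5 m.
Depth below ground = 936 − 891.5 = 44 m.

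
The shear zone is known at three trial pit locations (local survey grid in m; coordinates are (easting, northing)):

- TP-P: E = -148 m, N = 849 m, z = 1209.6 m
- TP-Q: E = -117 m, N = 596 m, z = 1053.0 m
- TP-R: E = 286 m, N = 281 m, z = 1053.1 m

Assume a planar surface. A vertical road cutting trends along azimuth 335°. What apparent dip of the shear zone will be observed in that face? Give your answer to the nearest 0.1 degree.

Two edge vectors: TP-P→TP-Q = (31, -253, -156.6), TP-P→TP-R = (434, -568, -156.5).
Normal n = (TP-P→TP-Q) × (TP-P→TP-R) = (-49354.3, -63112.9, 92194).
So ∂z/∂E = −n_x/n_z = 0.53533 and ∂z/∂N = −n_y/n_z = 0.68457.
Unit vector along 335° is (sin 335°, cos 335°) = (-0.4226, 0.9063).
Slope in that direction = a·(-0.4226) + b·(0.9063) = 0.39419.
Apparent dip = arctan|0.39419| = 21.5° (true dip is 41.0°, so apparent ≤ true as expected).

21.5°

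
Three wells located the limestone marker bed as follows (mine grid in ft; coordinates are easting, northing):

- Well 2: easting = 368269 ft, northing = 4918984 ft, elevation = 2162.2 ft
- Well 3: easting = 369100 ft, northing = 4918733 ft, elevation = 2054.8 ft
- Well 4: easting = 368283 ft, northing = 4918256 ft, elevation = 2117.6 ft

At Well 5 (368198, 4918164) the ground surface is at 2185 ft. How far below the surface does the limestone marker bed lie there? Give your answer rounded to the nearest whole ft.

Two edge vectors: Well 2→Well 3 = (831, -251, -107.4), Well 2→Well 4 = (14, -728, -44.6).
Normal n = (Well 2→Well 3) × (Well 2→Well 4) = (-66992.6, 35559, -601454).
So ∂z/∂easting = −n_x/n_z = −0.11138441 and ∂z/∂northing = −n_y/n_z = 0.05912173.
Intercept c from Well 2: 2162.2 + 41019.43 − 290818.84 = −247637.21.
At (368198, 4918164): z_contact = −41011.5 + 290770.4 − 247637.21 = 2121.6 ft.
Depth below ground = 2185 − 2121.6 = 63 ft.

63 ft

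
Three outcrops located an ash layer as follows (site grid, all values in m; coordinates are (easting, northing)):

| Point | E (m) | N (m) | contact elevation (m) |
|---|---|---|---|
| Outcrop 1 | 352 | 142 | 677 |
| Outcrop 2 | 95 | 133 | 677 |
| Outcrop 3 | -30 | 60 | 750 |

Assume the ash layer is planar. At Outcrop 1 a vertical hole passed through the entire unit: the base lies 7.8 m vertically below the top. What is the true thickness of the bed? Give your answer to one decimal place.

5.3 m

Two edge vectors: Outcrop 1→Outcrop 2 = (-257, -9, 0), Outcrop 1→Outcrop 3 = (-382, -82, 73).
Normal n = (Outcrop 1→Outcrop 2) × (Outcrop 1→Outcrop 3) = (-657, 18761, 17636).
So ∂z/∂E = −n_x/n_z = 0.03725 and ∂z/∂N = −n_y/n_z = −1.06379.
|∇z| = √(a²+b²) = 1.06444, so dip δ = arctan(1.06444) = 46.79°.
True thickness = vertical thickness × cos δ = 7.8 × cos 46.79° = 5.3 m.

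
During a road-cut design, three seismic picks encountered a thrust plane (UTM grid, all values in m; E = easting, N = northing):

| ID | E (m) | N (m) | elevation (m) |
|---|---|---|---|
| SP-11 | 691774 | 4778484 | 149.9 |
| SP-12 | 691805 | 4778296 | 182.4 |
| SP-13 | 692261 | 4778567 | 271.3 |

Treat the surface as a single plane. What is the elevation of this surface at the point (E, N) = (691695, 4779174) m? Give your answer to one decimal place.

Two edge vectors: SP-11→SP-12 = (31, -188, 32.5), SP-11→SP-13 = (487, 83, 121.4).
Normal n = (SP-11→SP-12) × (SP-11→SP-13) = (-25520.7, 12064.1, 94129).
So ∂z/∂E = −n_x/n_z = 0.271124733 and ∂z/∂N = −n_y/n_z = −0.128165603.
Intercept c from SP-11: 149.9 − 187557.04 + 612437.28 = 425030.14.
At (691695, 4779174): z = 187535.6 − 612525.7 + 425030.14 = 40.0 m.

40.0 m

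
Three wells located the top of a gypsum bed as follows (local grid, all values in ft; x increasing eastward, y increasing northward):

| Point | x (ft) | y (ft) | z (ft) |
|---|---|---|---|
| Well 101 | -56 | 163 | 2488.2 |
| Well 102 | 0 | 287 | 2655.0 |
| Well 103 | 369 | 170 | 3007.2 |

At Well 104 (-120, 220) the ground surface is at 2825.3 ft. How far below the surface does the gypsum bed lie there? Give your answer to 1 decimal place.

368.8 ft

Two edge vectors: Well 101→Well 102 = (56, 124, 166.8), Well 101→Well 103 = (425, 7, 519).
Normal n = (Well 101→Well 102) × (Well 101→Well 103) = (63188.4, 41826, -52308).
So ∂z/∂x = −n_x/n_z = 1.20801 and ∂z/∂y = −n_y/n_z = 0.79961.
Intercept c from Well 101: 2488.2 + 67.65 − 130.34 = 2425.51.
At (-120, 220): z_contact = −144.96 + 175.91 + 2425.51 = 2456.47 ft.
Depth below ground = 2825.3 − 2456.47 = 368.8 ft.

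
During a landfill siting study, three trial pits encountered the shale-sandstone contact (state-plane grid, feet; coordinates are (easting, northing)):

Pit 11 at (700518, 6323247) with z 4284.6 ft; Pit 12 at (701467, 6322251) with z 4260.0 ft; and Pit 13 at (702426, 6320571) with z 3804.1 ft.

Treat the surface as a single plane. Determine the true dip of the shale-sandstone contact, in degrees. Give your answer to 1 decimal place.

Let the plane be z = a·E + b·N + c.
Pit 12−Pit 11: 949a − 996b = −24.6;  Pit 13−Pit 11: 1908a − 2676b = −480.5.
Solving gives a = 0.64577, b = 0.64000.
Gradient magnitude |∇z| = √(a² + b²) = √(0.41702 + 0.40960) = 0.90918.
True dip = arctan(0.90918) = 42.3°, dipping toward SW (azimuth ≈ 225°).

42.3°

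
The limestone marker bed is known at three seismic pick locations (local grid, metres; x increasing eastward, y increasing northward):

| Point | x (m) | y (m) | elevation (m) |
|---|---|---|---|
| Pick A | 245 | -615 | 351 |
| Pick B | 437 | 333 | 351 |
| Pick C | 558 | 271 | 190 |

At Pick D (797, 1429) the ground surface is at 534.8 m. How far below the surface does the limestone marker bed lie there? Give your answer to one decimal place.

350.2 m

Let the plane be z = a·x + b·y + c.
Pick B−Pick A: 192a + 948b = 0;  Pick C−Pick A: 313a + 886b = −161.
Solving gives a = −1.205478, b = 0.244147.
Then c = 351 − a·245 − b·-615 = 796.49.
At (797, 1429): z_contact = −960.77 + 348.89 + 796.49 = 184.61 m.
Depth below ground = 534.8 − 184.61 = 350.2 m.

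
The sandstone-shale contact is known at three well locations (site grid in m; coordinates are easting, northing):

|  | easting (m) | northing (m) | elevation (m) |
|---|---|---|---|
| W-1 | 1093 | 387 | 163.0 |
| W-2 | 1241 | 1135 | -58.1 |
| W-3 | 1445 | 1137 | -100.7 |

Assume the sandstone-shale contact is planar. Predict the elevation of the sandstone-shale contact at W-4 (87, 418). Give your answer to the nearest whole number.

363 m

Two edge vectors: W-1→W-2 = (148, 748, -221.1), W-1→W-3 = (352, 750, -263.7).
Normal n = (W-1→W-2) × (W-1→W-3) = (-31422.6, -38799.6, -152296).
So ∂z/∂easting = −n_x/n_z = −0.20633 and ∂z/∂northing = −n_y/n_z = −0.25476.
Intercept c from W-1: 163 + 225.51 + 98.59 = 487.11.
At (87, 418): z = −18.0 − 106.5 + 487.11 = 362.7 m.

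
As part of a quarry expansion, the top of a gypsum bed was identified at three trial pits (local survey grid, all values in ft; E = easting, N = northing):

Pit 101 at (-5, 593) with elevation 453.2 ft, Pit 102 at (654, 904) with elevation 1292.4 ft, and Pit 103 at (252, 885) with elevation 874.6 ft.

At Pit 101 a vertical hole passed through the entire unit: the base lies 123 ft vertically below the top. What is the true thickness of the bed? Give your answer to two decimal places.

Let the plane be z = a·E + b·N + c.
Pit 102−Pit 101: 659a + 311b = 839.2;  Pit 103−Pit 101: 257a + 292b = 421.4.
Solving gives a = 1.01324, b = 0.55136.
|∇z| = √(a²+b²) = 1.15354, so dip δ = arctan(1.15354) = 49.08°.
True thickness = vertical thickness × cos δ = 123 × cos 49.08° = 80.57 ft.

80.57 ft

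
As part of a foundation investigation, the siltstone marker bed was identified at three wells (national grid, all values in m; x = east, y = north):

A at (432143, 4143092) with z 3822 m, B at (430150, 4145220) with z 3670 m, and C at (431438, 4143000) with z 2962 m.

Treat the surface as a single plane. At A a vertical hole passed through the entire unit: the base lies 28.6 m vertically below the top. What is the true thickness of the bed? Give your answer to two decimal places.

Let the plane be z = a·x + b·y + c.
B−A: −1993a + 2128b = −152;  C−A: −705a − 92b = −860.
Solving gives a = 1.09531, b = 0.95440.
|∇z| = √(a²+b²) = 1.45279, so dip δ = arctan(1.45279) = 55.46°.
True thickness = vertical thickness × cos δ = 28.6 × cos 55.46° = 16.22 m.

16.22 m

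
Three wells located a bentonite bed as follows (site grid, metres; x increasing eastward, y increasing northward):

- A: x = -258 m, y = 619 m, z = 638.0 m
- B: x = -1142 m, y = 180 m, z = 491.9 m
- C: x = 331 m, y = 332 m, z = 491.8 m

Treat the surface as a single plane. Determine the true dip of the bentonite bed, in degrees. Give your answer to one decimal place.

Two edge vectors: A→B = (-884, -439, -146.1), A→C = (589, -287, -146.2).
Normal n = (A→B) × (A→C) = (22251.1, -215293.7, 512279).
So ∂z/∂x = −n_x/n_z = −0.04344 and ∂z/∂y = −n_y/n_z = 0.42027.
Gradient magnitude |∇z| = √(a² + b²) = √(0.00189 + 0.17662) = 0.42251.
True dip = arctan(0.42251) = 22.9°, dipping toward S (azimuth ≈ 174°).

22.9°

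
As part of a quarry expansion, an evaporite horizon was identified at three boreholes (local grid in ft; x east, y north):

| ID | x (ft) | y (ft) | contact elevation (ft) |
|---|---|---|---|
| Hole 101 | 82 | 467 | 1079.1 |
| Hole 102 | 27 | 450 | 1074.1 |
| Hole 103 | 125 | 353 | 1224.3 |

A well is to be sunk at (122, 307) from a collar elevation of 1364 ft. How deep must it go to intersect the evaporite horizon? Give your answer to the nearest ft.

90 ft

Two edge vectors: Hole 101→Hole 102 = (-55, -17, -5), Hole 101→Hole 103 = (43, -114, 145.2).
Normal n = (Hole 101→Hole 102) × (Hole 101→Hole 103) = (-3038.4, 7771, 7001).
So ∂z/∂x = −n_x/n_z = 0.43400 and ∂z/∂y = −n_y/n_z = −1.10998.
Intercept c from Hole 101: 1079.1 − 35.59 + 518.36 = 1561.88.
At (122, 307): z_contact = 52.9 − 340.8 + 1561.88 = 1274.1 ft.
Depth below ground = 1364 − 1274.1 = 90 ft.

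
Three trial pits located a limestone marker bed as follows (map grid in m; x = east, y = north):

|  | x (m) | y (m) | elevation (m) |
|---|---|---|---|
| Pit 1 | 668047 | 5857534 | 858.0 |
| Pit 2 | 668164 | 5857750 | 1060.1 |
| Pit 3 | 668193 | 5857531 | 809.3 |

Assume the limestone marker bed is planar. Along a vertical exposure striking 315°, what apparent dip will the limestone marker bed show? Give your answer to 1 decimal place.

Two edge vectors: Pit 1→Pit 2 = (117, 216, 202.1), Pit 1→Pit 3 = (146, -3, -48.7).
Normal n = (Pit 1→Pit 2) × (Pit 1→Pit 3) = (-9912.9, 35204.5, -31887).
So ∂z/∂x = −n_x/n_z = −0.31088 and ∂z/∂y = −n_y/n_z = 1.10404.
Unit vector along 315° is (sin 315°, cos 315°) = (-0.7071, 0.7071).
Slope in that direction = a·(-0.7071) + b·(0.7071) = 1.00050.
Apparent dip = arctan|1.00050| = 45.0° (true dip is 48.9°, so apparent ≤ true as expected).

45.0°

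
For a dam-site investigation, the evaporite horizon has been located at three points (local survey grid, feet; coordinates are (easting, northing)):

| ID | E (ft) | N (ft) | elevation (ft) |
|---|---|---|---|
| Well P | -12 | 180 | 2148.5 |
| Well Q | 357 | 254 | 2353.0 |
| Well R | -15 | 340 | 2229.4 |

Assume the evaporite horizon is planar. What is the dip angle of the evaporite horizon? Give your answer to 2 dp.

Let the plane be z = a·E + b·N + c.
Well Q−Well P: 369a + 74b = 204.5;  Well R−Well P: −3a + 160b = 80.9.
Solving gives a = 0.45111, b = 0.51408.
Gradient magnitude |∇z| = √(a² + b²) = √(0.20350 + 0.26428) = 0.68394.
True dip = arctan(0.68394) = 34.37°, dipping toward SW (azimuth ≈ 221°).

34.37°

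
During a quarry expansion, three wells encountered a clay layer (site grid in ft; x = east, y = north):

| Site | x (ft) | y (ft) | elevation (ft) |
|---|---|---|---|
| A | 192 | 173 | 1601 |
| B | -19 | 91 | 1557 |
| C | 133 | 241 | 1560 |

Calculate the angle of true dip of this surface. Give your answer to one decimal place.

Two edge vectors: A→B = (-211, -82, -44), A→C = (-59, 68, -41).
Normal n = (A→B) × (A→C) = (6354, -6055, -19186).
So ∂z/∂x = −n_x/n_z = 0.33118 and ∂z/∂y = −n_y/n_z = −0.31559.
Gradient magnitude |∇z| = √(a² + b²) = √(0.10968 + 0.09960) = 0.45747.
True dip = arctan(0.45747) = 24.6°, dipping toward NW (azimuth ≈ 314°).

24.6°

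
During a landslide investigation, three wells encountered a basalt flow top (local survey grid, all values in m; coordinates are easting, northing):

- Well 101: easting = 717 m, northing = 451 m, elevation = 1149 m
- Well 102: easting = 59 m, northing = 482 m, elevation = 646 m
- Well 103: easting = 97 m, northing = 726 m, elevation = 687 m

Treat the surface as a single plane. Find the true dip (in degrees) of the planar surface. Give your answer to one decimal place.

37.5°

Let the plane be z = a·easting + b·northing + c.
Well 102−Well 101: −658a + 31b = −503;  Well 103−Well 101: −620a + 275b = −462.
Solving gives a = 0.76673, b = 0.04862.
Gradient magnitude |∇z| = √(a² + b²) = √(0.58787 + 0.00236) = 0.76827.
True dip = arctan(0.76827) = 37.5°, dipping toward W (azimuth ≈ 266°).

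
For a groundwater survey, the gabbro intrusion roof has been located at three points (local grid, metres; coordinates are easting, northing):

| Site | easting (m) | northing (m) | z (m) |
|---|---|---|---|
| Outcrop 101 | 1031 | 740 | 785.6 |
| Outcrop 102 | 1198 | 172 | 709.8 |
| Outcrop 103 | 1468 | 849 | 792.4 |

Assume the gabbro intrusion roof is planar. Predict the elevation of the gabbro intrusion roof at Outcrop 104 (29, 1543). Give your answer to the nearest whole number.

905 m

Two edge vectors: Outcrop 101→Outcrop 102 = (167, -568, -75.8), Outcrop 101→Outcrop 103 = (437, 109, 6.8).
Normal n = (Outcrop 101→Outcrop 102) × (Outcrop 101→Outcrop 103) = (4399.8, -34260.2, 266419).
So ∂z/∂easting = −n_x/n_z = −0.01651 and ∂z/∂northing = −n_y/n_z = 0.12860.
Intercept c from Outcrop 101: 785.6 + 17.03 − 95.16 = 707.47.
At (29, 1543): z = −0.5 + 198.4 + 707.47 = 905.4 m.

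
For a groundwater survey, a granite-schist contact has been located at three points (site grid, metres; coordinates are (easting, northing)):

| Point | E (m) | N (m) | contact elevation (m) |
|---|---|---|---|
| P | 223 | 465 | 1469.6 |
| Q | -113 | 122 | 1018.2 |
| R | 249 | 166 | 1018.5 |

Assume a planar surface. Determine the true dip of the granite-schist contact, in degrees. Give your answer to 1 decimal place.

56.4°

Two edge vectors: P→Q = (-336, -343, -451.4), P→R = (26, -299, -451.1).
Normal n = (P→Q) × (P→R) = (19758.7, -163306, 109382).
So ∂z/∂E = −n_x/n_z = −0.18064 and ∂z/∂N = −n_y/n_z = 1.49299.
Gradient magnitude |∇z| = √(a² + b²) = √(0.03263 + 2.22901) = 1.50388.
True dip = arctan(1.50388) = 56.4°, dipping toward S (azimuth ≈ 173°).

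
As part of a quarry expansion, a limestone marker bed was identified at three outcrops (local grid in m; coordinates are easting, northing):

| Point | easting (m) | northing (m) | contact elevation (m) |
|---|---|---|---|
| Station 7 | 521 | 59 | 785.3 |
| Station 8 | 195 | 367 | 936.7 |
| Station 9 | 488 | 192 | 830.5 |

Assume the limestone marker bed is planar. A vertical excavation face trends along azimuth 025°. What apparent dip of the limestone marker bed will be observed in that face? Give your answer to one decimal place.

Let the plane be z = a·easting + b·northing + c.
Station 8−Station 7: −326a + 308b = 151.4;  Station 9−Station 7: −33a + 133b = 45.2.
Solving gives a = −0.18722, b = 0.29340.
Unit vector along 025° is (sin 25°, cos 25°) = (0.4226, 0.9063).
Slope in that direction = a·(0.4226) + b·(0.9063) = 0.18678.
Apparent dip = arctan|0.18678| = 10.6° (true dip is 19.2°, so apparent ≤ true as expected).

10.6°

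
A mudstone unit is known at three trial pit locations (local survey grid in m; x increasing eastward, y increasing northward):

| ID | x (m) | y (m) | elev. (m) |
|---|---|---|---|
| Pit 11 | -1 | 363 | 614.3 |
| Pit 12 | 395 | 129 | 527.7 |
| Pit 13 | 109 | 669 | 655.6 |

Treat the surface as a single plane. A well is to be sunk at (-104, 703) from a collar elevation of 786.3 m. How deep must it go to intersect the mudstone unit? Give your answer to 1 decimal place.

100.3 m

Let the plane be z = a·x + b·y + c.
Pit 12−Pit 11: 396a − 234b = −86.6;  Pit 13−Pit 11: 110a + 306b = 41.3.
Solving gives a = −0.11459, b = 0.17616.
Then c = 614.3 − a·-1 − b·363 = 550.24.
At (-104, 703): z_contact = 11.92 + 123.84 + 550.24 = 686.00 m.
Depth below ground = 786.3 − 686.00 = 100.3 m.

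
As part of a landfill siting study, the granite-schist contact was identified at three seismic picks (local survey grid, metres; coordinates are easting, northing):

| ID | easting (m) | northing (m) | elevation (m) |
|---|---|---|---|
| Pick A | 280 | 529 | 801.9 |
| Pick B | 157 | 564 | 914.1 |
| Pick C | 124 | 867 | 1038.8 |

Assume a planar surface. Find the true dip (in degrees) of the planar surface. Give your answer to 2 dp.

Two edge vectors: Pick A→Pick B = (-123, 35, 112.2), Pick A→Pick C = (-156, 338, 236.9).
Normal n = (Pick A→Pick B) × (Pick A→Pick C) = (-29632.1, 11635.5, -36114).
So ∂z/∂easting = −n_x/n_z = −0.82052 and ∂z/∂northing = −n_y/n_z = 0.32219.
Gradient magnitude |∇z| = √(a² + b²) = √(0.67325 + 0.10381) = 0.88150.
True dip = arctan(0.88150) = 41.40°, dipping toward ESE (azimuth ≈ 111°).

41.40°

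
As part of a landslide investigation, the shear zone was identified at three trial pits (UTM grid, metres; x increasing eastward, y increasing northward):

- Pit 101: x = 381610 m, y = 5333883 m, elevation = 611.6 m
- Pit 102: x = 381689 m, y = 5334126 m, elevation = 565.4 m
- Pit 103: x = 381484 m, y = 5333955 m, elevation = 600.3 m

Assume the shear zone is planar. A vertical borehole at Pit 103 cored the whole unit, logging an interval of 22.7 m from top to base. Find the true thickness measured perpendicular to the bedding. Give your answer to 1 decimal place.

22.3 m

Let the plane be z = a·x + b·y + c.
Pit 102−Pit 101: 79a + 243b = −46.2;  Pit 103−Pit 101: −126a + 72b = −11.3.
Solving gives a = −0.01599, b = −0.18493.
|∇z| = √(a²+b²) = 0.18562, so dip δ = arctan(0.18562) = 10.52°.
True thickness = vertical thickness × cos δ = 22.7 × cos 10.52° = 22.3 m.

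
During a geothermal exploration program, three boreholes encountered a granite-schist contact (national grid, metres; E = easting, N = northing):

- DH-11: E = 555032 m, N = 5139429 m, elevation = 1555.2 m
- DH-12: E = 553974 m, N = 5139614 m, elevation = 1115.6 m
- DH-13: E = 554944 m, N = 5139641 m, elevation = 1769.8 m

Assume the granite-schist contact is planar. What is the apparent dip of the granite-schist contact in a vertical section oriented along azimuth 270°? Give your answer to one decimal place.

32.6°

Two edge vectors: DH-11→DH-12 = (-1058, 185, -439.6), DH-11→DH-13 = (-88, 212, 214.6).
Normal n = (DH-11→DH-12) × (DH-11→DH-13) = (132896.2, 265731.6, -208016).
So ∂z/∂E = −n_x/n_z = 0.63887 and ∂z/∂N = −n_y/n_z = 1.27746.
Unit vector along 270° is (sin 270°, cos 270°) = (-1.0000, -0.0000).
Slope in that direction = a·(-1.0000) + b·(-0.0000) = −0.63887.
Apparent dip = arctan|0.63887| = 32.6° (true dip is 55.0°, so apparent ≤ true as expected).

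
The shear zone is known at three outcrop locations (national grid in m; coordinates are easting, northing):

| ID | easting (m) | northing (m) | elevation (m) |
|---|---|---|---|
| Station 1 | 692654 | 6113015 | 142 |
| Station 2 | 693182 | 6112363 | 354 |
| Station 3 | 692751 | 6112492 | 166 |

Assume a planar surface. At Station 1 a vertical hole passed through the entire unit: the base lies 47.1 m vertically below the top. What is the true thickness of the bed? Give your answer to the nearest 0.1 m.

43.0 m

Two edge vectors: Station 1→Station 2 = (528, -652, 212), Station 1→Station 3 = (97, -523, 24).
Normal n = (Station 1→Station 2) × (Station 1→Station 3) = (95228, 7892, -212900).
So ∂z/∂easting = −n_x/n_z = 0.44729 and ∂z/∂northing = −n_y/n_z = 0.03707.
|∇z| = √(a²+b²) = 0.44882, so dip δ = arctan(0.44882) = 24.17°.
True thickness = vertical thickness × cos δ = 47.1 × cos 24.17° = 43.0 m.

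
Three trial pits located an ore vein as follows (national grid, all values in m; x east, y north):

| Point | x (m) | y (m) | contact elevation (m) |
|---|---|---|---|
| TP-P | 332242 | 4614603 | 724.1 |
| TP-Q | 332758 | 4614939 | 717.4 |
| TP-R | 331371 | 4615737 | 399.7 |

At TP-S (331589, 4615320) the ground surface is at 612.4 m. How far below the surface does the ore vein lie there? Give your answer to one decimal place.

Let the plane be z = a·x + b·y + c.
TP-Q−TP-P: 516a + 336b = −6.7;  TP-R−TP-P: −871a + 1134b = −324.4.
Solving gives a = 0.115516746, b = −0.197341194.
Then c = 724.1 − a·332242 − b·4614603 = 872995.85.
At (331589, 4615320): z_contact = 38304.08 − 910792.76 + 872995.85 = 507.17 m.
Depth below ground = 612.4 − 507.17 = 105.2 m.

105.2 m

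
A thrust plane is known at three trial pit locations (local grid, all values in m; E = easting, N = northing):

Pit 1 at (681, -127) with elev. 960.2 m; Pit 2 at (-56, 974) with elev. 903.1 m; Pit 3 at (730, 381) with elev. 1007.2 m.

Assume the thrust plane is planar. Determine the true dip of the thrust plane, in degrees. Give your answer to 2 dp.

Two edge vectors: Pit 1→Pit 2 = (-737, 1101, -57.1), Pit 1→Pit 3 = (49, 508, 47).
Normal n = (Pit 1→Pit 2) × (Pit 1→Pit 3) = (80753.8, 31841.1, -428345).
So ∂z/∂E = −n_x/n_z = 0.18853 and ∂z/∂N = −n_y/n_z = 0.07434.
Gradient magnitude |∇z| = √(a² + b²) = √(0.03554 + 0.00553) = 0.20265.
True dip = arctan(0.20265) = 11.46°, dipping toward WSW (azimuth ≈ 248°).

11.46°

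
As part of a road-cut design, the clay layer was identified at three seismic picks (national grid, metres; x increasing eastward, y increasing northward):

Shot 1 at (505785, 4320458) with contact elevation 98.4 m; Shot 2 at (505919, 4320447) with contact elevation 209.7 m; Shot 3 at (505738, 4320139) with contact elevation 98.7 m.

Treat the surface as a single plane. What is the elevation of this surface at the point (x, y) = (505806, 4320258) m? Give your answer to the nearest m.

140 m

Two edge vectors: Shot 1→Shot 2 = (134, -11, 111.3), Shot 1→Shot 3 = (-47, -319, 0.3).
Normal n = (Shot 1→Shot 2) × (Shot 1→Shot 3) = (35501.4, -5271.3, -43263).
So ∂z/∂x = −n_x/n_z = 0.82059497 and ∂z/∂y = −n_y/n_z = −0.12184315.
Intercept c from Shot 1: 98.4 − 415044.62 + 526418.19 = 111471.97.
At (505806, 4320258): z = 415061.9 − 526393.8 + 111471.97 = 140.0 m.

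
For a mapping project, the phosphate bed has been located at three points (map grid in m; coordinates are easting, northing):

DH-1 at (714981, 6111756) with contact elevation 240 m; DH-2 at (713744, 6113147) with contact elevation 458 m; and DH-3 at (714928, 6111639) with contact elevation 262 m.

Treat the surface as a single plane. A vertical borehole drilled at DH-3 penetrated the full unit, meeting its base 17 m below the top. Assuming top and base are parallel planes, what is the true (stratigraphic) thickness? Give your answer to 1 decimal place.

16.4 m

Two edge vectors: DH-1→DH-2 = (-1237, 1391, 218), DH-1→DH-3 = (-53, -117, 22).
Normal n = (DH-1→DH-2) × (DH-1→DH-3) = (56108, 15660, 218452).
So ∂z/∂easting = −n_x/n_z = −0.25684 and ∂z/∂northing = −n_y/n_z = −0.07169.
|∇z| = √(a²+b²) = 0.26666, so dip δ = arctan(0.26666) = 14.93°.
True thickness = vertical thickness × cos δ = 17 × cos 14.93° = 16.4 m.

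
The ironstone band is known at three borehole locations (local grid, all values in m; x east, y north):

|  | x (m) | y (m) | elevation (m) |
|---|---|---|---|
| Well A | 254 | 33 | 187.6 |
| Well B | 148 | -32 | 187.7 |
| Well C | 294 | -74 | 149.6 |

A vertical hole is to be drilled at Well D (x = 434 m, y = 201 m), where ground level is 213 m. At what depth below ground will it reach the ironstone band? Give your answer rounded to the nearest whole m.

9 m

Let the plane be z = a·x + b·y + c.
Well B−Well A: −106a − 65b = 0.1;  Well C−Well A: 40a − 107b = −38.
Solving gives a = −0.17793, b = 0.28862.
Then c = 187.6 − a·254 − b·33 = 223.27.
At (434, 201): z_contact = −77.2 + 58.0 + 223.27 = 204.1 m.
Depth below ground = 213 − 204.1 = 9 m.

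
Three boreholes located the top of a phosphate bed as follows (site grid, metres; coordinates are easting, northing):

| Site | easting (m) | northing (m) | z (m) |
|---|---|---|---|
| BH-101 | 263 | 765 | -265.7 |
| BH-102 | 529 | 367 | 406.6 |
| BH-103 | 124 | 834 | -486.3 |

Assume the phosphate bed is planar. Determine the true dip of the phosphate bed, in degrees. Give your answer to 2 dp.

55.64°

Two edge vectors: BH-101→BH-102 = (266, -398, 672.3), BH-101→BH-103 = (-139, 69, -220.6).
Normal n = (BH-101→BH-102) × (BH-101→BH-103) = (41410.1, -34770.1, -36968).
So ∂z/∂easting = −n_x/n_z = 1.12016 and ∂z/∂northing = −n_y/n_z = −0.94055.
Gradient magnitude |∇z| = √(a² + b²) = √(1.25476 + 0.88463) = 1.46266.
True dip = arctan(1.46266) = 55.64°, dipping toward NW (azimuth ≈ 310°).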